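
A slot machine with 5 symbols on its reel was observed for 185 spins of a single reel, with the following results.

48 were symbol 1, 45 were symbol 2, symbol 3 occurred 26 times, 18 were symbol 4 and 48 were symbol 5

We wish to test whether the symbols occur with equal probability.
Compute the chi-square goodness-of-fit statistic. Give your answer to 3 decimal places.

21.297

Under H₀ each category has probability 1/5, so each expected count is 185/5 = 37.
symbol 1: (48 − 37)²/37 = 121/37 = 3.2703
symbol 2: (45 − 37)²/37 = 64/37 = 1.7297
symbol 3: (26 − 37)²/37 = 121/37 = 3.2703
symbol 4: (18 − 37)²/37 = 361/37 = 9.7568
symbol 5: (48 − 37)²/37 = 121/37 = 3.2703
Sum = 21.297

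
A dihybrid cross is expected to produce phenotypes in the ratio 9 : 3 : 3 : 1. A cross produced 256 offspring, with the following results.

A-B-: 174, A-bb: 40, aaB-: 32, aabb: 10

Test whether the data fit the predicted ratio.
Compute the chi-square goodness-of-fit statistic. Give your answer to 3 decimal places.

15.167

Ratio total = 16. Expected counts: 256×9/16 = 144, 256×3/16 = 48, 256×3/16 = 48, 256×1/16 = 16.
χ² = (174−144)²/144 + (40−48)²/48 + (32−48)²/48 + (10−16)²/16
   = 6.2500 + 1.3333 + 5.3333 + 2.2500
Sum = 15.167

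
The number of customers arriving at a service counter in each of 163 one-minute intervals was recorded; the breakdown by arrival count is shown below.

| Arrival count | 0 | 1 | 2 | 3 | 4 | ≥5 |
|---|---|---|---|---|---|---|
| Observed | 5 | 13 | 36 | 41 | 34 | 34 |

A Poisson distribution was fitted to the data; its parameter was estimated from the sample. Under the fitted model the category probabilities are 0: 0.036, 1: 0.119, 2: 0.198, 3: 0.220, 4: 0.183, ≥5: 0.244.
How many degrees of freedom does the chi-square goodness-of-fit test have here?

4

There are k = 6 categories and 1 parameter estimated from the data, so df = 6 − 1 − 1 = 4.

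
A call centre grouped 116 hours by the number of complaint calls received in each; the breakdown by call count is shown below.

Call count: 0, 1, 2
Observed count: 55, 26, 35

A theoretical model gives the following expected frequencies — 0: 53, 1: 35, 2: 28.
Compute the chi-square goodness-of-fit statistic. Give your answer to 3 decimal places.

χ² = (55−53)²/53 + (26−35)²/35 + (35−28)²/28
   = 0.0755 + 2.3143 + 1.7500
Sum = 4.140

4.140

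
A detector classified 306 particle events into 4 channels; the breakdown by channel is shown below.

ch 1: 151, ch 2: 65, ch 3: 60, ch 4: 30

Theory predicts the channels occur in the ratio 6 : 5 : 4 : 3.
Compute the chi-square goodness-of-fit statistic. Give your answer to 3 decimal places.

37.833

Ratio total = 18. Expected counts: 306×6/18 = 102, 306×5/18 = 85, 306×4/18 = 68, 306×3/18 = 51.
cat         O        E   (O−E)²/E
ch 1      151      102    23.5392
ch 2       65       85     4.7059
ch 3       60       68     0.9412
ch 4       30       51     8.6471
Sum = 37.833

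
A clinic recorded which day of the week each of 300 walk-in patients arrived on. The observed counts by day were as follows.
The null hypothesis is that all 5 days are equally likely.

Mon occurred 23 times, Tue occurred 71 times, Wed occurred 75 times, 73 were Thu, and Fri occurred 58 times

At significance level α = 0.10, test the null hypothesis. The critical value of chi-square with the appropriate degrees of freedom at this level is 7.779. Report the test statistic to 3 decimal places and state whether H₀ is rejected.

31.467; reject

Expected count for each of the 5 categories: 300/5 = 60.
χ² = (23−60)²/60 + (71−60)²/60 + (75−60)²/60 + (73−60)²/60 + (58−60)²/60
   = 22.8167 + 2.0167 + 3.7500 + 2.8167 + 0.0667
Sum = 31.467
df = 4. Since 31.467 > 7.779, we reject H₀.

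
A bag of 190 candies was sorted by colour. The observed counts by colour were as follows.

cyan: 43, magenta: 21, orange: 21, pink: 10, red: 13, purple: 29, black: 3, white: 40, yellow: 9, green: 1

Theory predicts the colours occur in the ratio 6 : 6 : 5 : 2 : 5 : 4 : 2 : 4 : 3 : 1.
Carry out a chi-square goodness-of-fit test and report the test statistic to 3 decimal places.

Ratio total = 38. Expected counts: 190×6/38 = 30, 190×6/38 = 30, 190×5/38 = 25, 190×2/38 = 10, 190×5/38 = 25, 190×4/38 = 20, 190×2/38 = 10, 190×4/38 = 20, 190×3/38 = 15, 190×1/38 = 5.
cyan: (43 − 30)²/30 = 169/30 = 5.6333
magenta: (21 − 30)²/30 = 81/30 = 2.7000
orange: (21 − 25)²/25 = 16/25 = 0.6400
pink: (10 − 10)²/10 = 0/10 = 0.0000
red: (13 − 25)²/25 = 144/25 = 5.7600
purple: (29 − 20)²/20 = 81/20 = 4.0500
black: (3 − 10)²/10 = 49/10 = 4.9000
white: (40 − 20)²/20 = 400/20 = 20.0000
yellow: (9 − 15)²/15 = 36/15 = 2.4000
green: (1 − 5)²/5 = 16/5 = 3.2000
Sum = 49.283

49.283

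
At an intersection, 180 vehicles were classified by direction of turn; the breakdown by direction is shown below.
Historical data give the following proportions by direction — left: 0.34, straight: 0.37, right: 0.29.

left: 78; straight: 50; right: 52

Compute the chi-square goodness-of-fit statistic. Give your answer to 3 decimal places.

8.750

Expected counts E_i = n·p_i: 180×0.34 = 61.2, 180×0.37 = 66.6, 180×0.29 = 52.2.
χ² = (78−61.2)²/61.2 + (50−66.6)²/66.6 + (52−52.2)²/52.2
   = 4.6118 + 4.1375 + 0.0008
Sum = 8.750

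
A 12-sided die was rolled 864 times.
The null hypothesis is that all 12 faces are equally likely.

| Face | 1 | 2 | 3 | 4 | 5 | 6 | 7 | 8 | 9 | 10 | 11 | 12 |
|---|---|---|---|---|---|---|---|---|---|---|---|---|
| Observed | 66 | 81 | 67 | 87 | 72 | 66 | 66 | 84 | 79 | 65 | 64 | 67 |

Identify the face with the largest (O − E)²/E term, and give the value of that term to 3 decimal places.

4, 3.125

Expected count for each of the 12 categories: 864/12 = 72.
χ² = (66−72)²/72 + (81−72)²/72 + (67−72)²/72 + (87−72)²/72 + (72−72)²/72 + (66−72)²/72 + (66−72)²/72 + (84−72)²/72 + (79−72)²/72 + (65−72)²/72 + (64−72)²/72 + (67−72)²/72
   = 0.5000 + 1.1250 + 0.3472 + 3.1250 + 0.0000 + 0.5000 + 0.5000 + 2.0000 + 0.6806 + 0.6806 + 0.8889 + 0.3472
The largest term is for 4: 3.125.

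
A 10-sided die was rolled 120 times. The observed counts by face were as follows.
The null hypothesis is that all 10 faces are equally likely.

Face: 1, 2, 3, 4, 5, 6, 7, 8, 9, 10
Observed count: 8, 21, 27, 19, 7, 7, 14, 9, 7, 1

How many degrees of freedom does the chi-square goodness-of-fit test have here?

9

There are k = 10 categories and no parameters were estimated from the data, so df = 10 − 1 = 9.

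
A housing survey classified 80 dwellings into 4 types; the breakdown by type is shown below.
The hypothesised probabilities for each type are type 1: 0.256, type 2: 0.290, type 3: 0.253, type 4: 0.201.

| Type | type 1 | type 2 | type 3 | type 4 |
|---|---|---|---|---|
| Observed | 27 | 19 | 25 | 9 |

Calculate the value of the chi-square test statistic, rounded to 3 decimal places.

Expected counts E_i = n·p_i: 80×0.256 = 20.48, 80×0.290 = 23.2, 80×0.253 = 20.24, 80×0.201 = 16.08.
type 1: (27 − 20.48)²/20.48 = 42.5104/20.48 = 2.0757
type 2: (19 − 23.2)²/23.2 = 17.64/23.2 = 0.7603
type 3: (25 − 20.24)²/20.24 = 22.6576/20.24 = 1.1194
type 4: (9 − 16.08)²/16.08 = 50.1264/16.08 = 3.1173
Sum = 7.073

7.073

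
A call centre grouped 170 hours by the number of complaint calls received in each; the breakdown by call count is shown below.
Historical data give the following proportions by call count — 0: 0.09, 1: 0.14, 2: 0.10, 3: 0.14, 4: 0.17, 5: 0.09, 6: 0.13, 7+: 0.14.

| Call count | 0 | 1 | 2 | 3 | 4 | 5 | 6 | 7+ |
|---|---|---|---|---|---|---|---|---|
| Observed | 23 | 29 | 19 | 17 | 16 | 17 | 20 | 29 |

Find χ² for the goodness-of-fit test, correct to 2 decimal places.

14.47

Expected counts E_i = n·p_i: 170×0.09 = 15.3, 170×0.14 = 23.8, 170×0.10 = 17, 170×0.14 = 23.8, 170×0.17 = 28.9, 170×0.09 = 15.3, 170×0.13 = 22.1, 170×0.14 = 23.8.
χ² = (23−15.3)²/15.3 + (29−23.8)²/23.8 + (19−17)²/17 + (17−23.8)²/23.8 + (16−28.9)²/28.9 + (17−15.3)²/15.3 + (20−22.1)²/22.1 + (29−23.8)²/23.8
   = 3.875 + 1.136 + 0.235 + 1.943 + 5.758 + 0.189 + 0.200 + 1.136
Sum = 14.47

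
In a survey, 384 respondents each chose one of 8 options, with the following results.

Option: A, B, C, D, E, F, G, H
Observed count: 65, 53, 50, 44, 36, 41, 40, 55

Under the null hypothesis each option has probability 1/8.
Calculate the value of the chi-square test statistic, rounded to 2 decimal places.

Under H₀ each category has probability 1/8, so each expected count is 384/8 = 48.
χ² = (65−48)²/48 + (53−48)²/48 + (50−48)²/48 + (44−48)²/48 + (36−48)²/48 + (41−48)²/48 + (40−48)²/48 + (55−48)²/48
   = 6.021 + 0.521 + 0.083 + 0.333 + 3.000 + 1.021 + 1.333 + 1.021
Sum = 13.33

13.33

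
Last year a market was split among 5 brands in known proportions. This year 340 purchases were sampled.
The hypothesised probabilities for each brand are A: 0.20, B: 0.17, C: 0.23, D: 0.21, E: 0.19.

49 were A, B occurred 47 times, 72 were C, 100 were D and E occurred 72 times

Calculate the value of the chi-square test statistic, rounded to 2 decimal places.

20.12

Expected counts E_i = n·p_i: 340×0.20 = 68, 340×0.17 = 57.8, 340×0.23 = 78.2, 340×0.21 = 71.4, 340×0.19 = 64.6.
A: (49 − 68)²/68 = 361/68 = 5.309
B: (47 − 57.8)²/57.8 = 116.64/57.8 = 2.018
C: (72 − 78.2)²/78.2 = 38.44/78.2 = 0.492
D: (100 − 71.4)²/71.4 = 817.96/71.4 = 11.456
E: (72 − 64.6)²/64.6 = 54.76/64.6 = 0.848
Sum = 20.12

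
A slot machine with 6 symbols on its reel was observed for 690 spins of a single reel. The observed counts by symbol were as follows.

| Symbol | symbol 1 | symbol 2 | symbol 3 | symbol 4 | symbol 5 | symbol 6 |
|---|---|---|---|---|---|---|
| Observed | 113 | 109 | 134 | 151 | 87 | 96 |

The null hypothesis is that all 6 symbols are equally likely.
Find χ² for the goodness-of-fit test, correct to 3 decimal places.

Under H₀ each category has probability 1/6, so each expected count is 690/6 = 115.
symbol 1: (113 − 115)²/115 = 4/115 = 0.0348
symbol 2: (109 − 115)²/115 = 36/115 = 0.3130
symbol 3: (134 − 115)²/115 = 361/115 = 3.1391
symbol 4: (151 − 115)²/115 = 1296/115 = 11.2696
symbol 5: (87 − 115)²/115 = 784/115 = 6.8174
symbol 6: (96 − 115)²/115 = 361/115 = 3.1391
Sum = 24.713

24.713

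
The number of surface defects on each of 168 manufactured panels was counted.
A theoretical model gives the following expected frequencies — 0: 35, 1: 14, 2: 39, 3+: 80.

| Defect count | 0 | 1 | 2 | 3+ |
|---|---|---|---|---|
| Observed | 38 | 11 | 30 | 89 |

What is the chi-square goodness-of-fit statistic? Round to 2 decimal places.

cat         O        E   (O−E)²/E
0          38       35      0.257
1          11       14      0.643
2          30       39      2.077
3+         89       80      1.013
Sum = 3.99

3.99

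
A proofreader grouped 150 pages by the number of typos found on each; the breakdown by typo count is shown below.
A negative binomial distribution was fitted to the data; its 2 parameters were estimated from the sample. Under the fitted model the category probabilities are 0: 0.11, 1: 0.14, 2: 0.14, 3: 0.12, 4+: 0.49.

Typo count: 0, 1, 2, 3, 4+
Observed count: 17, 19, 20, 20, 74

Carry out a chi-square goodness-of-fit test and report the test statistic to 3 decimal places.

Expected counts E_i = n·p_i: 150×0.11 = 16.5, 150×0.14 = 21, 150×0.14 = 21, 150×0.12 = 18, 150×0.49 = 73.5.
χ² = (17−16.5)²/16.5 + (19−21)²/21 + (20−21)²/21 + (20−18)²/18 + (74−73.5)²/73.5
   = 0.0152 + 0.1905 + 0.0476 + 0.2222 + 0.0034
Sum = 0.479

0.479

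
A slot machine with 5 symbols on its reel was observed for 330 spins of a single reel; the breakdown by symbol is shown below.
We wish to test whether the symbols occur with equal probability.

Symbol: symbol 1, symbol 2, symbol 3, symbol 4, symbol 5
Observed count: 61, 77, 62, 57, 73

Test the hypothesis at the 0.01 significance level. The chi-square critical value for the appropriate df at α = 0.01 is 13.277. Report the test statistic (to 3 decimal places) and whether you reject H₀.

4.424; do not reject

Under H₀ each category has probability 1/5, so each expected count is 330/5 = 66.
χ² = (61−66)²/66 + (77−66)²/66 + (62−66)²/66 + (57−66)²/66 + (73−66)²/66
   = 0.3788 + 1.8333 + 0.2424 + 1.2273 + 0.7424
Sum = 4.424
df = 4. Since 4.424 < 13.277, we do not reject H₀.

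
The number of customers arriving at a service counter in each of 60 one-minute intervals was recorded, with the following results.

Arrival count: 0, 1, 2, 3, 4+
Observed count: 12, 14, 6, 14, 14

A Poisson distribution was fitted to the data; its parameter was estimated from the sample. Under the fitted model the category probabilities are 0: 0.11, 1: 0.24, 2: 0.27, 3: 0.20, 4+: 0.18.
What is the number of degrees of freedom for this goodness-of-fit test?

3

There are k = 5 categories and 1 parameter estimated from the data, so df = 5 − 1 − 1 = 3.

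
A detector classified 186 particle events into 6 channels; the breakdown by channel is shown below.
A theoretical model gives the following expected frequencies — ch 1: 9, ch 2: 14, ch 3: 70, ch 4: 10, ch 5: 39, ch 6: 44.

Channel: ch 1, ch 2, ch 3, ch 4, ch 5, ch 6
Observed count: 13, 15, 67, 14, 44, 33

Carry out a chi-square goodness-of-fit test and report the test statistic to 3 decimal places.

χ² = (13−9)²/9 + (15−14)²/14 + (67−70)²/70 + (14−10)²/10 + (44−39)²/39 + (33−44)²/44
   = 1.7778 + 0.0714 + 0.1286 + 1.6000 + 0.6410 + 2.7500
Sum = 6.969

6.969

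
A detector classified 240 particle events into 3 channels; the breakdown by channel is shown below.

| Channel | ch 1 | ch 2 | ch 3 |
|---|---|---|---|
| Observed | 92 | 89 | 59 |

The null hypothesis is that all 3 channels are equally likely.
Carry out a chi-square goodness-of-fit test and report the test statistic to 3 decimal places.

8.325

Expected count for each of the 3 categories: 240/3 = 80.
ch 1: (92 − 80)²/80 = 144/80 = 1.8000
ch 2: (89 − 80)²/80 = 81/80 = 1.0125
ch 3: (59 − 80)²/80 = 441/80 = 5.5125
Sum = 8.325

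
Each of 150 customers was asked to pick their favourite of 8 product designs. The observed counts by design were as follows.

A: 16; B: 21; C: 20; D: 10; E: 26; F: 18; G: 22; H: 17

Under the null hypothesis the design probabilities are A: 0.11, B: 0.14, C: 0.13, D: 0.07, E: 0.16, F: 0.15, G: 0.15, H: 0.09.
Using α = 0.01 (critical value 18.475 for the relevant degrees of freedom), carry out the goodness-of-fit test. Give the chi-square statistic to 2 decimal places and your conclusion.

Expected counts E_i = n·p_i: 150×0.11 = 16.5, 150×0.14 = 21, 150×0.13 = 19.5, 150×0.07 = 10.5, 150×0.16 = 24, 150×0.15 = 22.5, 150×0.15 = 22.5, 150×0.09 = 13.5.
χ² = (16−16.5)²/16.5 + (21−21)²/21 + (20−19.5)²/19.5 + (10−10.5)²/10.5 + (26−24)²/24 + (18−22.5)²/22.5 + (22−22.5)²/22.5 + (17−13.5)²/13.5
   = 0.015 + 0.000 + 0.013 + 0.024 + 0.167 + 0.900 + 0.011 + 0.907
Sum = 2.04
df = 7. Since 2.04 < 18.475, we do not reject H₀.

2.04; do not reject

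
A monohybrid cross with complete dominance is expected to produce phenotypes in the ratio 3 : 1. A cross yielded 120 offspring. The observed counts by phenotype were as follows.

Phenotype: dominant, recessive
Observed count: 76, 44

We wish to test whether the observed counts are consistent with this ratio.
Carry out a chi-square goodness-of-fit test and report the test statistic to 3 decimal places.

8.711

Ratio total = 4. Expected counts: 120×3/4 = 90, 120×1/4 = 30.
χ² = (76−90)²/90 + (44−30)²/30
   = 2.1778 + 6.5333
Sum = 8.711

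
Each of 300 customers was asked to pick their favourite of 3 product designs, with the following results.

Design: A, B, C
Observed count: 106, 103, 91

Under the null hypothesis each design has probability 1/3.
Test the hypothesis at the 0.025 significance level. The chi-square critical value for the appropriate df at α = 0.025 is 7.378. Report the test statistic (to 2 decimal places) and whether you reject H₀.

1.26; do not reject

Expected count for each of the 3 categories: 300/3 = 100.
χ² = (106−100)²/100 + (103−100)²/100 + (91−100)²/100
   = 0.360 + 0.090 + 0.810
Sum = 1.26
df = 2. Since 1.26 < 7.378, we do not reject H₀.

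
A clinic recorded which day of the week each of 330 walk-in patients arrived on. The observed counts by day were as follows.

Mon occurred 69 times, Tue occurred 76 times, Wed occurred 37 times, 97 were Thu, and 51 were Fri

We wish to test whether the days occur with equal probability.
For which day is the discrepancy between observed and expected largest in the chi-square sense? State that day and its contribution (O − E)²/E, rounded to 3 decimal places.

Thu, 14.561

Under H₀ each category has probability 1/5, so each expected count is 330/5 = 66.
cat         O        E   (O−E)²/E
Mon        69       66     0.1364
Tue        76       66     1.5152
Wed        37       66    12.7424
Thu        97       66    14.5606
Fri        51       66     3.4091
The largest term is for Thu: 14.561.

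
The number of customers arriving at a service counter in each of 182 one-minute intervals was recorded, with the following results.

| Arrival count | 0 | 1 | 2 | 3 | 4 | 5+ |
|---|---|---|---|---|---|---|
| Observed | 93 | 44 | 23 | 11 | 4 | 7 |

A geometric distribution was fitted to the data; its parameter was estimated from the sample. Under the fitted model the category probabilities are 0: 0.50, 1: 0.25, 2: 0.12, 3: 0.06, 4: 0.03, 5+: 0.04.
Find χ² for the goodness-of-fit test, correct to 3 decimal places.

Expected counts E_i = n·p_i: 182×0.50 = 91, 182×0.25 = 45.5, 182×0.12 = 21.84, 182×0.06 = 10.92, 182×0.03 = 5.46, 182×0.04 = 7.28.
χ² = (93−91)²/91 + (44−45.5)²/45.5 + (23−21.84)²/21.84 + (11−10.92)²/10.92 + (4−5.46)²/5.46 + (7−7.28)²/7.28
   = 0.0440 + 0.0495 + 0.0616 + 0.0006 + 0.3904 + 0.0108
Sum = 0.557

0.557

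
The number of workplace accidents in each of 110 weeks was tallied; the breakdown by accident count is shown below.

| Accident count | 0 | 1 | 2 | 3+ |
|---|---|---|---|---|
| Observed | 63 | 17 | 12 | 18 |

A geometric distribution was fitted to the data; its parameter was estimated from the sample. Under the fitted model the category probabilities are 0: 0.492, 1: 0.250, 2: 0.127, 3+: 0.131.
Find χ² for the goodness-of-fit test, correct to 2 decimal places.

6.64

Expected counts E_i = n·p_i: 110×0.492 = 54.12, 110×0.250 = 27.5, 110×0.127 = 13.97, 110×0.131 = 14.41.
cat         O        E   (O−E)²/E
0          63    54.12      1.457
1          17     27.5      4.009
2          12    13.97      0.278
3+         18    14.41      0.894
Sum = 6.64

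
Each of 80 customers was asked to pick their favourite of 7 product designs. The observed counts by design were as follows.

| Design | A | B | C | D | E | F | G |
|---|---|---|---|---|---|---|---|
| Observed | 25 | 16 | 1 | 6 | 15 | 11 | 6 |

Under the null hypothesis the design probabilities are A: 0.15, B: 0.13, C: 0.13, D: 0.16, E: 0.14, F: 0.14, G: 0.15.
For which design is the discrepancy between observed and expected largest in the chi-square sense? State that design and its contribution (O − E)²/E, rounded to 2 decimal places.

A, 14.08

Expected counts E_i = n·p_i: 80×0.15 = 12, 80×0.13 = 10.4, 80×0.13 = 10.4, 80×0.16 = 12.8, 80×0.14 = 11.2, 80×0.14 = 11.2, 80×0.15 = 12.
cat         O        E   (O−E)²/E
A          25       12     14.083
B          16     10.4      3.015
C           1     10.4      8.496
D           6     12.8      3.613
E          15     11.2      1.289
F          11     11.2      0.004
G           6       12      3.000
The largest term is for A: 14.08.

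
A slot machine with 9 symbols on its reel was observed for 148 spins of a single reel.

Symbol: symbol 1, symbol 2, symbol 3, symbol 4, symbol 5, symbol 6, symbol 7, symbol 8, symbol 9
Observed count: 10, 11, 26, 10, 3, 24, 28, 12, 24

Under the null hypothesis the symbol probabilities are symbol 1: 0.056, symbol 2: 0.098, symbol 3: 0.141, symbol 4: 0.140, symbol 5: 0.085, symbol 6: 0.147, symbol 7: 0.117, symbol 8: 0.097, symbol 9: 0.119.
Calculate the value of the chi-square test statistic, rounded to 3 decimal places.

24.831

Expected counts E_i = n·p_i: 148×0.056 = 8.288, 148×0.098 = 14.504, 148×0.141 = 20.868, 148×0.140 = 20.72, 148×0.085 = 12.58, 148×0.147 = 21.756, 148×0.117 = 17.316, 148×0.097 = 14.356, 148×0.119 = 17.612.
symbol 1: (10 − 8.288)²/8.288 = 2.930944/8.288 = 0.3536
symbol 2: (11 − 14.504)²/14.504 = 12.278016/14.504 = 0.8465
symbol 3: (26 − 20.868)²/20.868 = 26.337424/20.868 = 1.2621
symbol 4: (10 − 20.72)²/20.72 = 114.9184/20.72 = 5.5463
symbol 5: (3 − 12.58)²/12.58 = 91.7764/12.58 = 7.2954
symbol 6: (24 − 21.756)²/21.756 = 5.035536/21.756 = 0.2315
symbol 7: (28 − 17.316)²/17.316 = 114.147856/17.316 = 6.5920
symbol 8: (12 − 14.356)²/14.356 = 5.550736/14.356 = 0.3866
symbol 9: (24 − 17.612)²/17.612 = 40.806544/17.612 = 2.3170
Sum = 24.831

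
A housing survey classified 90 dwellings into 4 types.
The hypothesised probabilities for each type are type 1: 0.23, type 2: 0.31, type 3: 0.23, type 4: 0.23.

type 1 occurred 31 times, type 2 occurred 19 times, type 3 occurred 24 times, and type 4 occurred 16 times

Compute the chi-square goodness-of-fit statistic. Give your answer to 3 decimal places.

Expected counts E_i = n·p_i: 90×0.23 = 20.7, 90×0.31 = 27.9, 90×0.23 = 20.7, 90×0.23 = 20.7.
cat         O        E   (O−E)²/E
type 1     31     20.7     5.1251
type 2     19     27.9     2.8391
type 3     24     20.7     0.5261
type 4     16     20.7     1.0671
Sum = 9.557

9.557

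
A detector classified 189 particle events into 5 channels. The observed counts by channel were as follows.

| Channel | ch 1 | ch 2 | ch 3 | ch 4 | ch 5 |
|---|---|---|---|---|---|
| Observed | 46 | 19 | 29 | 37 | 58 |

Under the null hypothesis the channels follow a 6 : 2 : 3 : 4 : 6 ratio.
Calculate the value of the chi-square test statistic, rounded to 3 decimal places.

1.713

Ratio total = 21. Expected counts: 189×6/21 = 54, 189×2/21 = 18, 189×3/21 = 27, 189×4/21 = 36, 189×6/21 = 54.
χ² = (46−54)²/54 + (19−18)²/18 + (29−27)²/27 + (37−36)²/36 + (58−54)²/54
   = 1.1852 + 0.0556 + 0.1481 + 0.0278 + 0.2963
Sum = 1.713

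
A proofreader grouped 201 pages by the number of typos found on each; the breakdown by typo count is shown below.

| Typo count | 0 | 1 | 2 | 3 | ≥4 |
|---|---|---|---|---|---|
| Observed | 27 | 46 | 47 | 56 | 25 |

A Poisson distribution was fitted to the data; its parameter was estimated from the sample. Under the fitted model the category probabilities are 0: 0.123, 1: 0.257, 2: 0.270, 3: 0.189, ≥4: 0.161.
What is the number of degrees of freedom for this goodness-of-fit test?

There are k = 5 categories and 1 parameter estimated from the data, so df = 5 − 1 − 1 = 3.

3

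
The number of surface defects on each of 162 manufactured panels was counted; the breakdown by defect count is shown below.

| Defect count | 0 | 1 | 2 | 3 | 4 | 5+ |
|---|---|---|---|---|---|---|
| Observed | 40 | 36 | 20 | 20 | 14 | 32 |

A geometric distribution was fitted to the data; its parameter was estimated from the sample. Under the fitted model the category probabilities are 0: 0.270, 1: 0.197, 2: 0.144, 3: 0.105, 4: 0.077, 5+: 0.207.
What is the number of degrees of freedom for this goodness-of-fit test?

4

There are k = 6 categories and 1 parameter estimated from the data, so df = 6 − 1 − 1 = 4.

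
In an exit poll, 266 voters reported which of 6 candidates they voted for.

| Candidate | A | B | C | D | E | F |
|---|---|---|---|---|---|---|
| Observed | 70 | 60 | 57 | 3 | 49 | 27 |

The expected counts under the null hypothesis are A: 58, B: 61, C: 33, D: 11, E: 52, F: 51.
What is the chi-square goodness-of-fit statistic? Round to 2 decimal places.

cat         O        E   (O−E)²/E
A          70       58      2.483
B          60       61      0.016
C          57       33     17.455
D           3       11      5.818
E          49       52      0.173
F          27       51     11.294
Sum = 37.24

37.24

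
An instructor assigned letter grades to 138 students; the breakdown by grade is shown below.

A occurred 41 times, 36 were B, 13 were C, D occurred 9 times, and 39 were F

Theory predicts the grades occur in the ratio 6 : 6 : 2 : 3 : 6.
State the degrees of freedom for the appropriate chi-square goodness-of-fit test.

There are k = 5 categories and no parameters were estimated from the data, so df = 5 − 1 = 4.

4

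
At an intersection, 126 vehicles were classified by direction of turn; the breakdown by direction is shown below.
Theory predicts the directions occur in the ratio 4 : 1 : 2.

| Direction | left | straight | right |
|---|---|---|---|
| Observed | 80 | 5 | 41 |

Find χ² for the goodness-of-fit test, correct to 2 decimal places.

10.97

Ratio total = 7. Expected counts: 126×4/7 = 72, 126×1/7 = 18, 126×2/7 = 36.
cat           O        E   (O−E)²/E
left         80       72      0.889
straight      5       18      9.389
right        41       36      0.694
Sum = 10.97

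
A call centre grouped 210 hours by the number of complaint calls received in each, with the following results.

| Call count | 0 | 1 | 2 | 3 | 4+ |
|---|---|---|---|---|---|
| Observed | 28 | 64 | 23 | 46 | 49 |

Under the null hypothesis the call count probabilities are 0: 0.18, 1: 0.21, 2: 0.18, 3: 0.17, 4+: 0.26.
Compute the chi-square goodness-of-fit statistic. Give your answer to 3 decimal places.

Expected counts E_i = n·p_i: 210×0.18 = 37.8, 210×0.21 = 44.1, 210×0.18 = 37.8, 210×0.17 = 35.7, 210×0.26 = 54.6.
cat         O        E   (O−E)²/E
0          28     37.8     2.5407
1          64     44.1     8.9798
2          23     37.8     5.7947
3          46     35.7     2.9717
4+         49     54.6     0.5744
Sum = 20.861

20.861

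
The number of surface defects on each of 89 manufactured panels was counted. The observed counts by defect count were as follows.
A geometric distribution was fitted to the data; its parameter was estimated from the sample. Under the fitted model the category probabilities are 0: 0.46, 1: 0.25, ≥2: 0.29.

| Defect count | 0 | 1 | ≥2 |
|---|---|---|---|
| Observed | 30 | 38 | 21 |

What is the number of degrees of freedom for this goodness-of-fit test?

1

There are k = 3 categories and 1 parameter estimated from the data, so df = 3 − 1 − 1 = 1.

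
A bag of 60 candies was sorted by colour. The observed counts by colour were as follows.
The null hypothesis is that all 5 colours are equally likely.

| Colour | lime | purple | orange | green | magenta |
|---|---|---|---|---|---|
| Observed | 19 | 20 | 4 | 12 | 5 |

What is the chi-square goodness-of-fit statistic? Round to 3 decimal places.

18.833

Under H₀ each category has probability 1/5, so each expected count is 60/5 = 12.
cat          O        E   (O−E)²/E
lime        19       12     4.0833
purple      20       12     5.3333
orange       4       12     5.3333
green       12       12     0.0000
magenta      5       12     4.0833
Sum = 18.833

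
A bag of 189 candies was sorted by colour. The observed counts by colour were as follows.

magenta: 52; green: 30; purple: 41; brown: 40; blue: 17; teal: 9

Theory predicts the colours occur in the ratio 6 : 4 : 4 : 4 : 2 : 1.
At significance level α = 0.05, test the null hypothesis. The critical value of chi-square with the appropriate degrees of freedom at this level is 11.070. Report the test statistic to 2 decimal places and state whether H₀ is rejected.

2.27; do not reject

Ratio total = 21. Expected counts: 189×6/21 = 54, 189×4/21 = 36, 189×4/21 = 36, 189×4/21 = 36, 189×2/21 = 18, 189×1/21 = 9.
χ² = (52−54)²/54 + (30−36)²/36 + (41−36)²/36 + (40−36)²/36 + (17−18)²/18 + (9−9)²/9
   = 0.074 + 1.000 + 0.694 + 0.444 + 0.056 + 0.000
Sum = 2.27
df = 5. Since 2.27 < 11.070, we do not reject H₀.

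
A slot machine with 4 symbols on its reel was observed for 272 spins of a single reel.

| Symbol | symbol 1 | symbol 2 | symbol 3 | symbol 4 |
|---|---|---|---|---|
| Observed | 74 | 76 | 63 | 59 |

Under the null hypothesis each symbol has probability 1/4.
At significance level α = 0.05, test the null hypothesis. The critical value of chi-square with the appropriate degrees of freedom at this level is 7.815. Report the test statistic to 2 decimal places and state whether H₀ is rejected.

Under H₀ each category has probability 1/4, so each expected count is 272/4 = 68.
symbol 1: (74 − 68)²/68 = 36/68 = 0.529
symbol 2: (76 − 68)²/68 = 64/68 = 0.941
symbol 3: (63 − 68)²/68 = 25/68 = 0.368
symbol 4: (59 − 68)²/68 = 81/68 = 1.191
Sum = 3.03
df = 3. Since 3.03 < 7.815, we do not reject H₀.

3.03; do not reject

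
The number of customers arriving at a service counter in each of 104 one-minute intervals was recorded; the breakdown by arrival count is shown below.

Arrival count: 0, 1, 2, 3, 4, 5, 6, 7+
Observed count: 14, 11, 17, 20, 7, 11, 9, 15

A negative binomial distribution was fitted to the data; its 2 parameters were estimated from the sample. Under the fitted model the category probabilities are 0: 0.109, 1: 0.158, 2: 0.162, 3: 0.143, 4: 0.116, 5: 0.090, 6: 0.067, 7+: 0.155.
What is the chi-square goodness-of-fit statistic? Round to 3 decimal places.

Expected counts E_i = n·p_i: 104×0.109 = 11.336, 104×0.158 = 16.432, 104×0.162 = 16.848, 104×0.143 = 14.872, 104×0.116 = 12.064, 104×0.090 = 9.36, 104×0.067 = 6.968, 104×0.155 = 16.12.
0: (14 − 11.336)²/11.336 = 7.096896/11.336 = 0.6260
1: (11 − 16.432)²/16.432 = 29.506624/16.432 = 1.7957
2: (17 − 16.848)²/16.848 = 0.023104/16.848 = 0.0014
3: (20 − 14.872)²/14.872 = 26.296384/14.872 = 1.7682
4: (7 − 12.064)²/12.064 = 25.644096/12.064 = 2.1257
5: (11 − 9.36)²/9.36 = 2.6896/9.36 = 0.2874
6: (9 − 6.968)²/6.968 = 4.129024/6.968 = 0.5926
7+: (15 − 16.12)²/16.12 = 1.2544/16.12 = 0.0778
Sum = 7.275

7.275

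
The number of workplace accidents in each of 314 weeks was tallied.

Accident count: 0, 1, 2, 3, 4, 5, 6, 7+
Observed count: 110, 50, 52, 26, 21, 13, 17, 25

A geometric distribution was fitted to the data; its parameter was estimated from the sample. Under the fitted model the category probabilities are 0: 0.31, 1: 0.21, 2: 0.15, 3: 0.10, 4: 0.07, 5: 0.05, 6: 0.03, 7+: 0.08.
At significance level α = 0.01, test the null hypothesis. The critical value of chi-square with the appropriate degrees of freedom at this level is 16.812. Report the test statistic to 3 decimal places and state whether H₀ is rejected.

13.546; do not reject

Expected counts E_i = n·p_i: 314×0.31 = 97.34, 314×0.21 = 65.94, 314×0.15 = 47.1, 314×0.10 = 31.4, 314×0.07 = 21.98, 314×0.05 = 15.7, 314×0.03 = 9.42, 314×0.08 = 25.12.
0: (110 − 97.34)²/97.34 = 160.2756/97.34 = 1.6466
1: (50 − 65.94)²/65.94 = 254.0836/65.94 = 3.8533
2: (52 − 47.1)²/47.1 = 24.01/47.1 = 0.5098
3: (26 − 31.4)²/31.4 = 29.16/31.4 = 0.9287
4: (21 − 21.98)²/21.98 = 0.9604/21.98 = 0.0437
5: (13 − 15.7)²/15.7 = 7.29/15.7 = 0.4643
6: (17 − 9.42)²/9.42 = 57.4564/9.42 = 6.0994
7+: (25 − 25.12)²/25.12 = 0.0144/25.12 = 0.0006
Sum = 13.546
df = 6. Since 13.546 < 16.812, we do not reject H₀.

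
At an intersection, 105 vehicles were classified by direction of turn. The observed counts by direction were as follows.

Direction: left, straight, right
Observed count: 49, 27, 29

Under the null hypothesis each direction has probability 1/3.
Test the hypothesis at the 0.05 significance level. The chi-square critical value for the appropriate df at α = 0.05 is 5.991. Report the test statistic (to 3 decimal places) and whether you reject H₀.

8.457; reject

Under H₀ each category has probability 1/3, so each expected count is 105/3 = 35.
cat           O        E   (O−E)²/E
left         49       35     5.6000
straight     27       35     1.8286
right        29       35     1.0286
Sum = 8.457
df = 2. Since 8.457 > 5.991, we reject H₀.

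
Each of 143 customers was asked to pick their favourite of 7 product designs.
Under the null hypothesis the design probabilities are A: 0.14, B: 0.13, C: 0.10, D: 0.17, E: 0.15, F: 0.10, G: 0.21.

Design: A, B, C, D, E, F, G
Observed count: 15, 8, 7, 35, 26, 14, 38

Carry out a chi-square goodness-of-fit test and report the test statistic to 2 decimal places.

18.81

Expected counts E_i = n·p_i: 143×0.14 = 20.02, 143×0.13 = 18.59, 143×0.10 = 14.3, 143×0.17 = 24.31, 143×0.15 = 21.45, 143×0.10 = 14.3, 143×0.21 = 30.03.
A: (15 − 20.02)²/20.02 = 25.2004/20.02 = 1.259
B: (8 − 18.59)²/18.59 = 112.1481/18.59 = 6.033
C: (7 − 14.3)²/14.3 = 53.29/14.3 = 3.727
D: (35 − 24.31)²/24.31 = 114.2761/24.31 = 4.701
E: (26 − 21.45)²/21.45 = 20.7025/21.45 = 0.965
F: (14 − 14.3)²/14.3 = 0.09/14.3 = 0.006
G: (38 − 30.03)²/30.03 = 63.5209/30.03 = 2.115
Sum = 18.81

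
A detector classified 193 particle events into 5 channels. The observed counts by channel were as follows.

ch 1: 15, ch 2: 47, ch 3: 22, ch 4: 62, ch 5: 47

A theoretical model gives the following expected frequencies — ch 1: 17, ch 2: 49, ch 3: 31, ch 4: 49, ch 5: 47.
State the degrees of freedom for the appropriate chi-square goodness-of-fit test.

4

There are k = 5 categories and no parameters were estimated from the data, so df = 5 − 1 = 4.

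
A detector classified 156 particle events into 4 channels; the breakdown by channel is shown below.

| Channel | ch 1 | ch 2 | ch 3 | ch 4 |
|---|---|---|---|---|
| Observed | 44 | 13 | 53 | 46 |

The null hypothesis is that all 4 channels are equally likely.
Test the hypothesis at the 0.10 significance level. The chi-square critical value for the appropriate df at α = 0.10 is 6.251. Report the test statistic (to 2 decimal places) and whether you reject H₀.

Under H₀ each category has probability 1/4, so each expected count is 156/4 = 39.
cat         O        E   (O−E)²/E
ch 1       44       39      0.641
ch 2       13       39     17.333
ch 3       53       39      5.026
ch 4       46       39      1.256
Sum = 24.26
df = 3. Since 24.26 > 6.251, we reject H₀.

24.26; reject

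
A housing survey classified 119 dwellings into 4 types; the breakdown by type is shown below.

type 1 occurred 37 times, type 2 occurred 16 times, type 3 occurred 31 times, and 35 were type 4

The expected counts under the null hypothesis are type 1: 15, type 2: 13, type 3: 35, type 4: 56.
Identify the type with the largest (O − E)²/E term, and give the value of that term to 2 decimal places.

χ² = (37−15)²/15 + (16−13)²/13 + (31−35)²/35 + (35−56)²/56
   = 32.267 + 0.692 + 0.457 + 7.875
The largest term is for type 1: 32.27.

type 1, 32.27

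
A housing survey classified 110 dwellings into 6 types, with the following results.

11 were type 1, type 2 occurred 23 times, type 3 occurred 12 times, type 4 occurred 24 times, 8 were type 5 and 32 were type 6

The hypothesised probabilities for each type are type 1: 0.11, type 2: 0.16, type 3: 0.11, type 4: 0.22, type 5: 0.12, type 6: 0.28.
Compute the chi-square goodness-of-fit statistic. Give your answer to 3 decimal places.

3.855

Expected counts E_i = n·p_i: 110×0.11 = 12.1, 110×0.16 = 17.6, 110×0.11 = 12.1, 110×0.22 = 24.2, 110×0.12 = 13.2, 110×0.28 = 30.8.
χ² = (11−12.1)²/12.1 + (23−17.6)²/17.6 + (12−12.1)²/12.1 + (24−24.2)²/24.2 + (8−13.2)²/13.2 + (32−30.8)²/30.8
   = 0.1000 + 1.6568 + 0.0008 + 0.0017 + 2.0485 + 0.0468
Sum = 3.855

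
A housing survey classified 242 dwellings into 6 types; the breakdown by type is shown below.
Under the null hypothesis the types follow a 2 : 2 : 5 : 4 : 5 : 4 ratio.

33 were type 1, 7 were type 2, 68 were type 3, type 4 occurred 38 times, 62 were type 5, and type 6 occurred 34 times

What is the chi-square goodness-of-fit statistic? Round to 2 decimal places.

Ratio total = 22. Expected counts: 242×2/22 = 22, 242×2/22 = 22, 242×5/22 = 55, 242×4/22 = 44, 242×5/22 = 55, 242×4/22 = 44.
χ² = (33−22)²/22 + (7−22)²/22 + (68−55)²/55 + (38−44)²/44 + (62−55)²/55 + (34−44)²/44
   = 5.500 + 10.227 + 3.073 + 0.818 + 0.891 + 2.273
Sum = 22.78

22.78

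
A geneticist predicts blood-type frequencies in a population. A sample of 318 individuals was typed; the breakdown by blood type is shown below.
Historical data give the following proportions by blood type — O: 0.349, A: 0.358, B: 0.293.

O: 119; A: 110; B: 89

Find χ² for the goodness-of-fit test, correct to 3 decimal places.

0.896

Expected counts E_i = n·p_i: 318×0.349 = 110.982, 318×0.358 = 113.844, 318×0.293 = 93.174.
χ² = (119−110.982)²/110.982 + (110−113.844)²/113.844 + (89−93.174)²/93.174
   = 0.5793 + 0.1298 + 0.1870
Sum = 0.896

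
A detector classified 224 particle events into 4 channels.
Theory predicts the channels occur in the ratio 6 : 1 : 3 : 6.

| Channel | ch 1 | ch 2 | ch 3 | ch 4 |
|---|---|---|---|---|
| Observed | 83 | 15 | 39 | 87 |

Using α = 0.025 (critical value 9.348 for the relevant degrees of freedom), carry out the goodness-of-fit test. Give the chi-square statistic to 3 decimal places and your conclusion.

Ratio total = 16. Expected counts: 224×6/16 = 84, 224×1/16 = 14, 224×3/16 = 42, 224×6/16 = 84.
ch 1: (83 − 84)²/84 = 1/84 = 0.0119
ch 2: (15 − 14)²/14 = 1/14 = 0.0714
ch 3: (39 − 42)²/42 = 9/42 = 0.2143
ch 4: (87 − 84)²/84 = 9/84 = 0.1071
Sum = 0.405
df = 3. Since 0.405 < 9.348, we do not reject H₀.

0.405; do not reject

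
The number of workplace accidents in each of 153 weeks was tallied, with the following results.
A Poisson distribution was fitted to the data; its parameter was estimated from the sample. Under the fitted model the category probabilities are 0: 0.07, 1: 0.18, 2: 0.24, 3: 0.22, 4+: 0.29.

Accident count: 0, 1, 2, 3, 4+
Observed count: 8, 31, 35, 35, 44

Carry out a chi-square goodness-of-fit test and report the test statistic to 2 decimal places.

1.26

Expected counts E_i = n·p_i: 153×0.07 = 10.71, 153×0.18 = 27.54, 153×0.24 = 36.72, 153×0.22 = 33.66, 153×0.29 = 44.37.
0: (8 − 10.71)²/10.71 = 7.3441/10.71 = 0.686
1: (31 − 27.54)²/27.54 = 11.9716/27.54 = 0.435
2: (35 − 36.72)²/36.72 = 2.9584/36.72 = 0.081
3: (35 − 33.66)²/33.66 = 1.7956/33.66 = 0.053
4+: (44 − 44.37)²/44.37 = 0.1369/44.37 = 0.003
Sum = 1.26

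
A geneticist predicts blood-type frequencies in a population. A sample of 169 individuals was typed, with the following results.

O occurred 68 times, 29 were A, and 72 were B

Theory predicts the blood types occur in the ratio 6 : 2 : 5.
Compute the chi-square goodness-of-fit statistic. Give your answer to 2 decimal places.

2.38

Ratio total = 13. Expected counts: 169×6/13 = 78, 169×2/13 = 26, 169×5/13 = 65.
χ² = (68−78)²/78 + (29−26)²/26 + (72−65)²/65
   = 1.282 + 0.346 + 0.754
Sum = 2.38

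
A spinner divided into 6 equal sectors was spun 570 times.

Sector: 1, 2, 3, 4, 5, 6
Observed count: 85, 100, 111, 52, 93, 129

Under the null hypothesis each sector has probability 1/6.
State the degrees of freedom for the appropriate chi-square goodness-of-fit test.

5

There are k = 6 categories and no parameters were estimated from the data, so df = 6 − 1 = 5.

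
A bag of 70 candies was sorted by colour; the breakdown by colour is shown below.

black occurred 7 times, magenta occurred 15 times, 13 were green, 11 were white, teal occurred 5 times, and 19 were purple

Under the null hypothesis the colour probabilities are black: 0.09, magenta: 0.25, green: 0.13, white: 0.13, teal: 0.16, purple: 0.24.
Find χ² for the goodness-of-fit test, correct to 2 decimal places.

Expected counts E_i = n·p_i: 70×0.09 = 6.3, 70×0.25 = 17.5, 70×0.13 = 9.1, 70×0.13 = 9.1, 70×0.16 = 11.2, 70×0.24 = 16.8.
cat          O        E   (O−E)²/E
black        7      6.3      0.078
magenta     15     17.5      0.357
green       13      9.1      1.671
white       11      9.1      0.397
teal         5     11.2      3.432
purple      19     16.8      0.288
Sum = 6.22

6.22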